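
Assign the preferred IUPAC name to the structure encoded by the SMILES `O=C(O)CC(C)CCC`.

The longest chain bearing the –COOH group is 6 carbons long (hexane).
The highest-priority functional group is a carboxylic acid (terminal –COOH), so the name ends in -oic acid.
Number the chain so that the carboxylic acid carbon is C-1 by definition.
That gives a methyl group at C-3.
Putting it together: 3-methylhexanoic acid.

3-methylhexanoic acid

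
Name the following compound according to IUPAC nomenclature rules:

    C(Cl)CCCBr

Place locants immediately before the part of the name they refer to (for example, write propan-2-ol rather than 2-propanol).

The parent chain contains 4 carbons (butane).
Number the chain so that the locant sets are identical either way, so the alphabetically earlier bromo substituent takes the lower locant (1 rather than 4).
That gives a bromo group at C-1; a chloro group at C-4.
The substituents are ordered alphabetically, ignoring any di-/tri- multipliers.
The name is 1-bromo-4-chlorobutane.

1-bromo-4-chlorobutane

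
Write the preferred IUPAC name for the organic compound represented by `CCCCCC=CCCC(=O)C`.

The longest chain bearing the carbonyl and the multiple bond is 11 carbons long (undecane).
The principal characteristic group is a ketone (C=O on an internal carbon), named with the suffix -one.
There is one C=C double bond, indicated by the ending -ene.
Choose the numbering such that numbering from this end puts the carbonyl group at C-2 rather than C-10.
This places the carbonyl at C-2; the double bond between C-5 and C-6.
Assembling the pieces gives undec-5-en-2-one.

undec-5-en-2-one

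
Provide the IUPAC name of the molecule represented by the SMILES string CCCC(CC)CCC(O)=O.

4-ethylheptanoic acid

The longest chain bearing the –COOH group is 7 carbons long (heptane).
The highest-priority functional group is a carboxylic acid (terminal –COOH), so the name ends in -oic acid.
Number the chain so that the carboxylic acid carbon is C-1 by definition.
That gives an ethyl group at C-4.
The name is 4-ethylheptanoic acid.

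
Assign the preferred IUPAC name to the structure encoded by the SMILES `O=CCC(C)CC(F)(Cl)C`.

The longest carbon chain that includes the –CHO group has 6 carbons, so the parent hydride is hexane.
An aldehyde (terminal –CHO) is the principal characteristic group, giving the suffix -al.
Choose the numbering such that the aldehyde carbon is C-1 by definition.
This places a chloro group at C-5; a fluoro group at C-5; a methyl group at C-3.
Substituent prefixes are cited in alphabetical order (multiplying prefixes like di-/tri- are ignored for ordering).
Putting it together: 5-chloro-5-fluoro-3-methylhexanal.

5-chloro-5-fluoro-3-methylhexanal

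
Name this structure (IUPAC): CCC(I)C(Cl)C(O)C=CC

5-chloro-6-iodooct-2-en-4-ol

The longest carbon chain that includes the –OH group and the multiple bond has 8 carbons, so the parent hydride is octane.
The highest-priority functional group is an alcohol (–OH), so the name ends in -ol.
A C=C double bond in the chain gives the infix -ene-.
Choose the numbering such that numbering from this end puts the hydroxyl group at C-4 rather than C-5.
This places the hydroxyl at C-4; the double bond between C-2 and C-3; a chloro group at C-5; an iodo group at C-6.
The substituents are ordered alphabetically, ignoring any di-/tri- multipliers.
Putting it together: 5-chloro-6-iodooct-2-en-4-ol.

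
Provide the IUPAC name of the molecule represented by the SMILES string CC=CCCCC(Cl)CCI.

The longest chain bearing the multiple bond is 9 carbons long (nonane).
There is one C=C double bond, indicated by the ending -ene.
The numbering direction is chosen so that numbering from this end puts the double bond at C-2 rather than C-7.
That gives the double bond between C-2 and C-3; a chloro group at C-7; an iodo group at C-9.
Prefixes are listed alphabetically: chloro, iodo.
Assembling the pieces gives 7-chloro-9-iodonon-2-ene.

7-chloro-9-iodonon-2-ene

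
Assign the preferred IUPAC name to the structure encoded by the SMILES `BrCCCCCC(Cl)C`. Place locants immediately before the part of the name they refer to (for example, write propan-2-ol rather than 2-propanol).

The longest continuous carbon chain has 7 atoms, so the parent hydride is heptane.
Choose the numbering such that the substituent locant set {1,6} is lower than {2,7} at the first point of difference.
That gives a bromo group at C-1; a chloro group at C-6.
Substituent prefixes are cited in alphabetical order (multiplying prefixes like di-/tri- are ignored for ordering).
The name is 1-bromo-6-chloroheptane.

1-bromo-6-chloroheptane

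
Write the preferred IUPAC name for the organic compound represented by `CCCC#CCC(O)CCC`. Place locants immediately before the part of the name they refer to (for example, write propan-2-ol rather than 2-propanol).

dec-6-yn-4-ol

The longest chain bearing the –OH group and the multiple bond is 10 carbons long (decane).
The highest-priority functional group is an alcohol (–OH), so the name ends in -ol.
The chain contains a C≡C triple bond, so the unsaturation ending is -yne.
Choose the numbering such that numbering from this end puts the hydroxyl group at C-4 rather than C-7.
With this numbering: the hydroxyl at C-4; the triple bond between C-6 and C-7.
Putting it together: dec-6-yn-4-ol.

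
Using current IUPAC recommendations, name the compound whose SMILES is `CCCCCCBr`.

The parent chain contains 6 carbons (hexane).
Number the chain so that the substituent locant set {1} is lower than {6} at the first point of difference.
That gives a bromo group at C-1.
The name is 1-bromohexane.

1-bromohexane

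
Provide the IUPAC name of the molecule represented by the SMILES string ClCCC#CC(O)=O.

5-chloropent-2-ynoic acid

The longest chain bearing the –COOH group and the multiple bond is 5 carbons long (pentane).
The principal characteristic group is a carboxylic acid (terminal –COOH), named with the suffix -oic acid.
There is one C≡C triple bond, indicated by the ending -yne.
Number the chain so that the carboxylic acid carbon is C-1 by definition.
With this numbering: the triple bond between C-2 and C-3; a chloro group at C-5.
Putting it together: 5-chloropent-2-ynoic acid.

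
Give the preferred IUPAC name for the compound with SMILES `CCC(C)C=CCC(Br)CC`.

7-bromo-3-methylnon-4-ene

The longest chain bearing the multiple bond is 9 carbons long (nonane).
A C=C double bond in the chain gives the infix -ene-.
Choose the numbering such that numbering from this end puts the double bond at C-4 rather than C-5.
With this numbering: the double bond between C-4 and C-5; a bromo group at C-7; a methyl group at C-3.
Substituent prefixes are cited in alphabetical order (multiplying prefixes like di-/tri- are ignored for ordering).
Assembling the pieces gives 7-bromo-3-methylnon-4-ene.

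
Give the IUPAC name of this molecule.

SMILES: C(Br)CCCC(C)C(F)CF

The longest carbon chain is 7 atoms: the parent is heptane.
The numbering direction is chosen so that the substituent locant set {1,2,3,7} is lower than {1,5,6,7} at the first point of difference.
With this numbering: a bromo group at C-7; fluoro groups at C-1 and C-2; a methyl group at C-3.
Substituent prefixes are cited in alphabetical order (multiplying prefixes like di-/tri- are ignored for ordering).
Putting it together: 7-bromo-1,2-difluoro-3-methylheptane.

7-bromo-1,2-difluoro-3-methylheptane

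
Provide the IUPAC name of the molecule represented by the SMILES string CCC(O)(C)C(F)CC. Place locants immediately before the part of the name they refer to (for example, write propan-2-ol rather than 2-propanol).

4-fluoro-3-methylhexan-3-ol

Counting along the main chain through the –OH group gives 6 carbons: the parent is hexane.
An alcohol (–OH) is the principal characteristic group, giving the suffix -ol.
The numbering direction is chosen so that numbering from this end puts the hydroxyl group at C-3 rather than C-4.
This places the hydroxyl at C-3; a fluoro group at C-4; a methyl group at C-3.
Prefixes are listed alphabetically: fluoro, methyl.
Assembling the pieces gives 4-fluoro-3-methylhexan-3-ol.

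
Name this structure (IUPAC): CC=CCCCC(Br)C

7-bromooct-2-ene

The longest carbon chain that includes the multiple bond has 8 carbons, so the parent hydride is octane.
There is one C=C double bond, indicated by the ending -ene.
Choose the numbering such that numbering from this end puts the double bond at C-2 rather than C-6.
This places the double bond between C-2 and C-3; a bromo group at C-7.
Assembling the pieces gives 7-bromooct-2-ene.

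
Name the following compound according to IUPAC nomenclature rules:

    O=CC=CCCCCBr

7-bromohept-2-enal

The longest carbon chain that includes the –CHO group and the multiple bond has 7 carbons, so the parent hydride is heptane.
The highest-priority functional group is an aldehyde (terminal –CHO), so the name ends in -al.
There is one C=C double bond, indicated by the ending -ene.
Choose the numbering such that the aldehyde carbon is C-1 by definition.
That gives the double bond between C-2 and C-3; a bromo group at C-7.
Assembling the pieces gives 7-bromohept-2-enal.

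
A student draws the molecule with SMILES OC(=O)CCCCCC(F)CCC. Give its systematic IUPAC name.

The longest carbon chain that includes the –COOH group has 10 carbons, so the parent hydride is decane.
The highest-priority functional group is a carboxylic acid (terminal –COOH), so the name ends in -oic acid.
Choose the numbering such that the carboxylic acid carbon is C-1 by definition.
With this numbering: a fluoro group at C-7.
The name is 7-fluorodecanoic acid.

7-fluorodecanoic acid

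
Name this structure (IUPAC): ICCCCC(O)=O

5-iodopentanoic acid

Counting along the main chain through the –COOH group gives 5 carbons: the parent is pentane.
The principal characteristic group is a carboxylic acid (terminal –COOH), named with the suffix -oic acid.
Number the chain so that the carboxylic acid carbon is C-1 by definition.
This places an iodo group at C-5.
Putting it together: 5-iodopentanoic acid.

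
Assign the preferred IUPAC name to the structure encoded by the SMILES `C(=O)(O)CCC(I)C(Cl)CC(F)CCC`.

The longest carbon chain that includes the –COOH group has 10 carbons, so the parent hydride is decane.
The highest-priority functional group is a carboxylic acid (terminal –COOH), so the name ends in -oic acid.
Choose the numbering such that the carboxylic acid carbon is C-1 by definition.
With this numbering: a chloro group at C-5; a fluoro group at C-7; an iodo group at C-4.
Substituent prefixes are cited in alphabetical order (multiplying prefixes like di-/tri- are ignored for ordering).
Putting it together: 5-chloro-7-fluoro-4-iododecanoic acid.

5-chloro-7-fluoro-4-iododecanoic acid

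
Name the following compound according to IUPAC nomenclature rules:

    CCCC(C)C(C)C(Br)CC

The longest continuous carbon chain has 8 atoms, so the parent hydride is octane.
Number the chain so that the substituent locant set {3,4,5} is lower than {4,5,6} at the first point of difference.
This places a bromo group at C-3; methyl groups at C-4 and C-5.
Substituent prefixes are cited in alphabetical order (multiplying prefixes like di-/tri- are ignored for ordering).
Putting it together: 3-bromo-4,5-dimethyloctane.

3-bromo-4,5-dimethyloctane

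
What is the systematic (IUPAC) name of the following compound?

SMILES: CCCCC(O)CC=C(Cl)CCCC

Counting along the main chain through the –OH group and the multiple bond gives 12 carbons: the parent is dodecane.
The principal characteristic group is an alcohol (–OH), named with the suffix -ol.
The chain contains a C=C double bond, so the unsaturation ending is -ene.
Number the chain so that numbering from this end puts the hydroxyl group at C-5 rather than C-8.
With this numbering: the hydroxyl at C-5; the double bond between C-7 and C-8; a chloro group at C-8.
Putting it together: 8-chlorododec-7-en-5-ol.

8-chlorododec-7-en-5-ol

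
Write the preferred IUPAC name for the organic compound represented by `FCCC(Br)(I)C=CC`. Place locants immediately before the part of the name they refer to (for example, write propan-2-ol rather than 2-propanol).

4-bromo-6-fluoro-4-iodohex-2-ene

Counting along the main chain through the multiple bond gives 6 carbons: the parent is hexane.
There is one C=C double bond, indicated by the ending -ene.
Number the chain so that numbering from this end puts the double bond at C-2 rather than C-4.
That gives the double bond between C-2 and C-3; a bromo group at C-4; a fluoro group at C-6; an iodo group at C-4.
Substituent prefixes are cited in alphabetical order (multiplying prefixes like di-/tri- are ignored for ordering).
Assembling the pieces gives 4-bromo-6-fluoro-4-iodohex-2-ene.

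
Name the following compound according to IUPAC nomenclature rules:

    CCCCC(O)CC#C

oct-1-yn-4-ol

The longest chain bearing the –OH group and the multiple bond is 8 carbons long (octane).
An alcohol (–OH) is the principal characteristic group, giving the suffix -ol.
A C≡C triple bond in the chain gives the infix -yne-.
Choose the numbering such that numbering from this end puts the hydroxyl group at C-4 rather than C-5.
That gives the hydroxyl at C-4; the triple bond between C-1 and C-2.
Putting it together: oct-1-yn-4-ol.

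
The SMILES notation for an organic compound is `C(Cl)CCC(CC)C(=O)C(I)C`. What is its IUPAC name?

7-chloro-4-ethyl-2-iodoheptan-3-one

The longest chain bearing the carbonyl is 7 carbons long (heptane).
The highest-priority functional group is a ketone (C=O on an internal carbon), so the name ends in -one.
Number the chain so that numbering from this end puts the carbonyl group at C-3 rather than C-5.
This places the carbonyl at C-3; a chloro group at C-7; an ethyl group at C-4; an iodo group at C-2.
Substituent prefixes are cited in alphabetical order (multiplying prefixes like di-/tri- are ignored for ordering).
Assembling the pieces gives 7-chloro-4-ethyl-2-iodoheptan-3-one.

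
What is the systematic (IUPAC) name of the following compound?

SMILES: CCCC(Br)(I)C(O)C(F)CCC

Counting along the main chain through the –OH group gives 9 carbons: the parent is nonane.
The principal characteristic group is an alcohol (–OH), named with the suffix -ol.
The numbering direction is chosen so that the substituent locant set {4,4,6} is lower than {4,6,6} at the first point of difference.
This places the hydroxyl at C-5; a bromo group at C-4; a fluoro group at C-6; an iodo group at C-4.
The substituents are ordered alphabetically, ignoring any di-/tri- multipliers.
Assembling the pieces gives 4-bromo-6-fluoro-4-iodononan-5-ol.

4-bromo-6-fluoro-4-iodononan-5-ol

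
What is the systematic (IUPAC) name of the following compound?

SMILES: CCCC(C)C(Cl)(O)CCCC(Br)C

9-bromo-5-chloro-4-methyldecan-5-ol

The longest chain bearing the –OH group is 10 carbons long (decane).
The principal characteristic group is an alcohol (–OH), named with the suffix -ol.
Choose the numbering such that numbering from this end puts the hydroxyl group at C-5 rather than C-6.
That gives the hydroxyl at C-5; a bromo group at C-9; a chloro group at C-5; a methyl group at C-4.
Substituent prefixes are cited in alphabetical order (multiplying prefixes like di-/tri- are ignored for ordering).
Assembling the pieces gives 9-bromo-5-chloro-4-methyldecan-5-ol.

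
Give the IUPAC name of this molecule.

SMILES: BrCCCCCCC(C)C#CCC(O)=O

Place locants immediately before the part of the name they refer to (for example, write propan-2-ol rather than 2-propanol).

The longest carbon chain that includes the –COOH group and the multiple bond has 11 carbons, so the parent hydride is undecane.
A carboxylic acid (terminal –COOH) is the principal characteristic group, giving the suffix -oic acid.
The chain contains a C≡C triple bond, so the unsaturation ending is -yne.
The numbering direction is chosen so that the carboxylic acid carbon is C-1 by definition.
That gives the triple bond between C-3 and C-4; a bromo group at C-11; a methyl group at C-5.
Substituent prefixes are cited in alphabetical order (multiplying prefixes like di-/tri- are ignored for ordering).
Assembling the pieces gives 11-bromo-5-methylundec-3-ynoic acid.

11-bromo-5-methylundec-3-ynoic acid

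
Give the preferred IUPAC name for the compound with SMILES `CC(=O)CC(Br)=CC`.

The longest chain bearing the carbonyl and the multiple bond is 6 carbons long (hexane).
The principal characteristic group is a ketone (C=O on an internal carbon), named with the suffix -one.
There is one C=C double bond, indicated by the ending -ene.
Choose the numbering such that numbering from this end puts the carbonyl group at C-2 rather than C-5.
That gives the carbonyl at C-2; the double bond between C-4 and C-5; a bromo group at C-4.
Putting it together: 4-bromohex-4-en-2-one.

4-bromohex-4-en-2-one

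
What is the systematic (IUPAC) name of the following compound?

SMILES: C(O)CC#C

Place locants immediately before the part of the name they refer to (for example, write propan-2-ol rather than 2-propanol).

Counting along the main chain through the –OH group and the multiple bond gives 4 carbons: the parent is butane.
The highest-priority functional group is an alcohol (–OH), so the name ends in -ol.
There is one C≡C triple bond, indicated by the ending -yne.
The numbering direction is chosen so that numbering from this end puts the hydroxyl group at C-1 rather than C-4.
That gives the hydroxyl at C-1; the triple bond between C-3 and C-4.
Assembling the pieces gives but-3-yn-1-ol.

but-3-yn-1-ol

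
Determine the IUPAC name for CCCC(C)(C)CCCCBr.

1-bromo-5,5-dimethyloctane

The parent chain contains 8 carbons (octane).
The numbering direction is chosen so that the substituent locant set {1,5,5} is lower than {4,4,8} at the first point of difference.
This places a bromo group at C-1; two methyl groups at C-5.
Prefixes are listed alphabetically: bromo, methyl.
Assembling the pieces gives 1-bromo-5,5-dimethyloctane.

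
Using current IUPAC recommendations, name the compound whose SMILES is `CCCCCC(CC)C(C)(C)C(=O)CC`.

5-ethyl-4,4-dimethyldecan-3-one

The longest chain bearing the carbonyl is 10 carbons long (decane).
A ketone (C=O on an internal carbon) is the principal characteristic group, giving the suffix -one.
The numbering direction is chosen so that numbering from this end puts the carbonyl group at C-3 rather than C-8.
That gives the carbonyl at C-3; an ethyl group at C-5; two methyl groups at C-4.
Prefixes are listed alphabetically: ethyl, methyl.
Putting it together: 5-ethyl-4,4-dimethyldecan-3-one.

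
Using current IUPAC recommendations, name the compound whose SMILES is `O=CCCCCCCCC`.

nonanal

Counting along the main chain through the –CHO group gives 9 carbons: the parent is nonane.
The principal characteristic group is an aldehyde (terminal –CHO), named with the suffix -al.
Choose the numbering such that the aldehyde carbon is C-1 by definition.
The name is nonanal.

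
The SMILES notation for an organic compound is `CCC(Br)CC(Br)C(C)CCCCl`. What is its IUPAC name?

5,7-dibromo-1-chloro-4-methylnonane

The parent chain contains 9 carbons (nonane).
Number the chain so that the substituent locant set {1,4,5,7} is lower than {3,5,6,9} at the first point of difference.
This places bromo groups at C-5 and C-7; a chloro group at C-1; a methyl group at C-4.
Prefixes are listed alphabetically: bromo, chloro, methyl.
Assembling the pieces gives 5,7-dibromo-1-chloro-4-methylnonane.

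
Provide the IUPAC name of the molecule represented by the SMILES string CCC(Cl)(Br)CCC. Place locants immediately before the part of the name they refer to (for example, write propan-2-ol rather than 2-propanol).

The longest carbon chain is 6 atoms: the parent is hexane.
Choose the numbering such that the substituent locant set {3,3} is lower than {4,4} at the first point of difference.
This places a bromo group at C-3; a chloro group at C-3.
Substituent prefixes are cited in alphabetical order (multiplying prefixes like di-/tri- are ignored for ordering).
The name is 3-bromo-3-chlorohexane.

3-bromo-3-chlorohexane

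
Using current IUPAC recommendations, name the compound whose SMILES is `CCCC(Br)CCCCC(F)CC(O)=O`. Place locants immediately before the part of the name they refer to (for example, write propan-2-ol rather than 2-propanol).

8-bromo-3-fluoroundecanoic acid

Counting along the main chain through the –COOH group gives 11 carbons: the parent is undecane.
A carboxylic acid (terminal –COOH) is the principal characteristic group, giving the suffix -oic acid.
The numbering direction is chosen so that the carboxylic acid carbon is C-1 by definition.
That gives a bromo group at C-8; a fluoro group at C-3.
The substituents are ordered alphabetically, ignoring any di-/tri- multipliers.
Assembling the pieces gives 8-bromo-3-fluoroundecanoic acid.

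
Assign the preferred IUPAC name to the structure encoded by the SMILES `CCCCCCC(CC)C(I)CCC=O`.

5-ethyl-4-iodoundecanal

The longest chain bearing the –CHO group is 11 carbons long (undecane).
An aldehyde (terminal –CHO) is the principal characteristic group, giving the suffix -al.
Choose the numbering such that the aldehyde carbon is C-1 by definition.
This places an ethyl group at C-5; an iodo group at C-4.
Substituent prefixes are cited in alphabetical order (multiplying prefixes like di-/tri- are ignored for ordering).
Assembling the pieces gives 5-ethyl-4-iodoundecanal.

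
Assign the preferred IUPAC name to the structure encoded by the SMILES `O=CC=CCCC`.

hex-2-enal

The longest chain bearing the –CHO group and the multiple bond is 6 carbons long (hexane).
An aldehyde (terminal –CHO) is the principal characteristic group, giving the suffix -al.
The chain contains a C=C double bond, so the unsaturation ending is -ene.
Choose the numbering such that the aldehyde carbon is C-1 by definition.
This places the double bond between C-2 and C-3.
The name is hex-2-enal.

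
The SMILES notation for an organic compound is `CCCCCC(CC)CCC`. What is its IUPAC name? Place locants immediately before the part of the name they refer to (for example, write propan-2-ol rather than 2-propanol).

The parent chain contains 9 carbons (nonane).
The numbering direction is chosen so that the substituent locant set {4} is lower than {6} at the first point of difference.
That gives an ethyl group at C-4.
Putting it together: 4-ethylnonane.

4-ethylnonane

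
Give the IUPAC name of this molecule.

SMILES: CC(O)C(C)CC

3-methylpentan-2-ol

The longest carbon chain that includes the –OH group has 5 carbons, so the parent hydride is pentane.
The highest-priority functional group is an alcohol (–OH), so the name ends in -ol.
Number the chain so that numbering from this end puts the hydroxyl group at C-2 rather than C-4.
With this numbering: the hydroxyl at C-2; a methyl group at C-3.
Assembling the pieces gives 3-methylpentan-2-ol.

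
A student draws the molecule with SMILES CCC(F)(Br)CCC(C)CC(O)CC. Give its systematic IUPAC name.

8-bromo-8-fluoro-5-methyldecan-3-ol

The longest chain bearing the –OH group is 10 carbons long (decane).
The highest-priority functional group is an alcohol (–OH), so the name ends in -ol.
Number the chain so that numbering from this end puts the hydroxyl group at C-3 rather than C-8.
This places the hydroxyl at C-3; a bromo group at C-8; a fluoro group at C-8; a methyl group at C-5.
Prefixes are listed alphabetically: bromo, fluoro, methyl.
The name is 8-bromo-8-fluoro-5-methyldecan-3-ol.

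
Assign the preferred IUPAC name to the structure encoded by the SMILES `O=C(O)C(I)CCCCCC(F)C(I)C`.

Counting along the main chain through the –COOH group gives 10 carbons: the parent is decane.
The principal characteristic group is a carboxylic acid (terminal –COOH), named with the suffix -oic acid.
Choose the numbering such that the carboxylic acid carbon is C-1 by definition.
This places a fluoro group at C-8; iodo groups at C-2 and C-9.
Prefixes are listed alphabetically: fluoro, iodo.
Assembling the pieces gives 8-fluoro-2,9-diiododecanoic acid.

8-fluoro-2,9-diiododecanoic acid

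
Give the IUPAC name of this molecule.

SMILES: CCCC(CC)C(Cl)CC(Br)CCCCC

7-bromo-5-chloro-4-ethyldodecane

The longest continuous carbon chain has 12 atoms, so the parent hydride is dodecane.
The numbering direction is chosen so that the substituent locant set {4,5,7} is lower than {6,8,9} at the first point of difference.
This places a bromo group at C-7; a chloro group at C-5; an ethyl group at C-4.
The substituents are ordered alphabetically, ignoring any di-/tri- multipliers.
Assembling the pieces gives 7-bromo-5-chloro-4-ethyldodecane.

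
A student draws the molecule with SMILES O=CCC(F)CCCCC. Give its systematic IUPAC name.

3-fluorooctanal

The longest carbon chain that includes the –CHO group has 8 carbons, so the parent hydride is octane.
The highest-priority functional group is an aldehyde (terminal –CHO), so the name ends in -al.
The numbering direction is chosen so that the aldehyde carbon is C-1 by definition.
That gives a fluoro group at C-3.
The name is 3-fluorooctanal.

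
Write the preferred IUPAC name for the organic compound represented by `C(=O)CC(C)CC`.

3-methylpentanal

Counting along the main chain through the –CHO group gives 5 carbons: the parent is pentane.
The highest-priority functional group is an aldehyde (terminal –CHO), so the name ends in -al.
Choose the numbering such that the aldehyde carbon is C-1 by definition.
With this numbering: a methyl group at C-3.
Assembling the pieces gives 3-methylpentanal.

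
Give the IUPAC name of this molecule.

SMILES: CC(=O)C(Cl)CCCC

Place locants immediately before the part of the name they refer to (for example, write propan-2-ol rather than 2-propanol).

3-chloroheptan-2-one

Counting along the main chain through the carbonyl gives 7 carbons: the parent is heptane.
A ketone (C=O on an internal carbon) is the principal characteristic group, giving the suffix -one.
The numbering direction is chosen so that numbering from this end puts the carbonyl group at C-2 rather than C-6.
With this numbering: the carbonyl at C-2; a chloro group at C-3.
Putting it together: 3-chloroheptan-2-one.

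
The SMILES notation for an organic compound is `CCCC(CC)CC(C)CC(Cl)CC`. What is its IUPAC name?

The longest continuous carbon chain has 10 atoms, so the parent hydride is decane.
Number the chain so that the substituent locant set {3,5,7} is lower than {4,6,8} at the first point of difference.
That gives a chloro group at C-3; an ethyl group at C-7; a methyl group at C-5.
Substituent prefixes are cited in alphabetical order (multiplying prefixes like di-/tri- are ignored for ordering).
Putting it together: 3-chloro-7-ethyl-5-methyldecane.

3-chloro-7-ethyl-5-methyldecane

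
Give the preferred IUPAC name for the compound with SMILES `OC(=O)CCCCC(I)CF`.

The longest carbon chain that includes the –COOH group has 7 carbons, so the parent hydride is heptane.
The highest-priority functional group is a carboxylic acid (terminal –COOH), so the name ends in -oic acid.
Number the chain so that the carboxylic acid carbon is C-1 by definition.
This places a fluoro group at C-7; an iodo group at C-6.
Substituent prefixes are cited in alphabetical order (multiplying prefixes like di-/tri- are ignored for ordering).
Assembling the pieces gives 7-fluoro-6-iodoheptanoic acid.

7-fluoro-6-iodoheptanoic acid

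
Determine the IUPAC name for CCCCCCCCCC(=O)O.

decanoic acid

The longest carbon chain that includes the –COOH group has 10 carbons, so the parent hydride is decane.
A carboxylic acid (terminal –COOH) is the principal characteristic group, giving the suffix -oic acid.
Choose the numbering such that the carboxylic acid carbon is C-1 by definition.
Assembling the pieces gives decanoic acid.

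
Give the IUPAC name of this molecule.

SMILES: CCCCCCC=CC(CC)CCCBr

1-bromo-4-ethyldodec-5-ene

The longest carbon chain that includes the multiple bond has 12 carbons, so the parent hydride is dodecane.
The chain contains a C=C double bond, so the unsaturation ending is -ene.
The numbering direction is chosen so that numbering from this end puts the double bond at C-5 rather than C-7.
This places the double bond between C-5 and C-6; a bromo group at C-1; an ethyl group at C-4.
Prefixes are listed alphabetically: bromo, ethyl.
The name is 1-bromo-4-ethyldodec-5-ene.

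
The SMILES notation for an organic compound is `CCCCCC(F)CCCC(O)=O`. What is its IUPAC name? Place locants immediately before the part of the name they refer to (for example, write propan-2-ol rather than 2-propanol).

The longest chain bearing the –COOH group is 10 carbons long (decane).
A carboxylic acid (terminal –COOH) is the principal characteristic group, giving the suffix -oic acid.
Number the chain so that the carboxylic acid carbon is C-1 by definition.
With this numbering: a fluoro group at C-5.
Putting it together: 5-fluorodecanoic acid.

5-fluorodecanoic acid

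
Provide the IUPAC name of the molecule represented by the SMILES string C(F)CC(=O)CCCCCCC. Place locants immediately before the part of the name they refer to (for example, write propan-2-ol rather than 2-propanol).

1-fluorodecan-3-one

Counting along the main chain through the carbonyl gives 10 carbons: the parent is decane.
A ketone (C=O on an internal carbon) is the principal characteristic group, giving the suffix -one.
The numbering direction is chosen so that numbering from this end puts the carbonyl group at C-3 rather than C-8.
This places the carbonyl at C-3; a fluoro group at C-1.
Putting it together: 1-fluorodecan-3-one.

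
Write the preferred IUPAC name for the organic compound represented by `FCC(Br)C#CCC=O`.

The longest chain bearing the –CHO group and the multiple bond is 6 carbons long (hexane).
The principal characteristic group is an aldehyde (terminal –CHO), named with the suffix -al.
The chain contains a C≡C triple bond, so the unsaturation ending is -yne.
Number the chain so that the aldehyde carbon is C-1 by definition.
That gives the triple bond between C-3 and C-4; a bromo group at C-5; a fluoro group at C-6.
Substituent prefixes are cited in alphabetical order (multiplying prefixes like di-/tri- are ignored for ordering).
Putting it together: 5-bromo-6-fluorohex-3-ynal.

5-bromo-6-fluorohex-3-ynal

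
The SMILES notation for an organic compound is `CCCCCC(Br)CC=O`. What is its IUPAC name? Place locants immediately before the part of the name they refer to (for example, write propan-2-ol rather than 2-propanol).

3-bromooctanal

The longest carbon chain that includes the –CHO group has 8 carbons, so the parent hydride is octane.
The principal characteristic group is an aldehyde (terminal –CHO), named with the suffix -al.
Choose the numbering such that the aldehyde carbon is C-1 by definition.
That gives a bromo group at C-3.
Assembling the pieces gives 3-bromooctanal.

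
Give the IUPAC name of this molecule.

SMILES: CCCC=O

The longest carbon chain that includes the –CHO group has 4 carbons, so the parent hydride is butane.
An aldehyde (terminal –CHO) is the principal characteristic group, giving the suffix -al.
The numbering direction is chosen so that the aldehyde carbon is C-1 by definition.
The name is butanal.

butanal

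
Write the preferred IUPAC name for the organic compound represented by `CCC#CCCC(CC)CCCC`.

The longest carbon chain that includes the multiple bond has 11 carbons, so the parent hydride is undecane.
The chain contains a C≡C triple bond, so the unsaturation ending is -yne.
Number the chain so that numbering from this end puts the triple bond at C-3 rather than C-8.
That gives the triple bond between C-3 and C-4; an ethyl group at C-7.
Putting it together: 7-ethylundec-3-yne.

7-ethylundec-3-yne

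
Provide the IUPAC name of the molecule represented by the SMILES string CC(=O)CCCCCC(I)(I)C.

Counting along the main chain through the carbonyl gives 9 carbons: the parent is nonane.
The highest-priority functional group is a ketone (C=O on an internal carbon), so the name ends in -one.
Choose the numbering such that numbering from this end puts the carbonyl group at C-2 rather than C-8.
That gives the carbonyl at C-2; two iodo groups at C-8.
Assembling the pieces gives 8,8-diiodononan-2-one.

8,8-diiodononan-2-one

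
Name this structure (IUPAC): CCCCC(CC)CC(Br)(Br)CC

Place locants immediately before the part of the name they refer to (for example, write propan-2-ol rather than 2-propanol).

3,3-dibromo-5-ethylnonane

The longest carbon chain is 9 atoms: the parent is nonane.
The numbering direction is chosen so that the substituent locant set {3,3,5} is lower than {5,7,7} at the first point of difference.
With this numbering: two bromo groups at C-3; an ethyl group at C-5.
Prefixes are listed alphabetically: bromo, ethyl.
Assembling the pieces gives 3,3-dibromo-5-ethylnonane.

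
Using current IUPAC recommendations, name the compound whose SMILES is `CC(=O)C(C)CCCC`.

The longest chain bearing the carbonyl is 7 carbons long (heptane).
The principal characteristic group is a ketone (C=O on an internal carbon), named with the suffix -one.
The numbering direction is chosen so that numbering from this end puts the carbonyl group at C-2 rather than C-6.
That gives the carbonyl at C-2; a methyl group at C-3.
The name is 3-methylheptan-2-one.

3-methylheptan-2-one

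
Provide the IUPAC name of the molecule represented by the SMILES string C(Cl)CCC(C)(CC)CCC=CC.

The longest chain bearing the multiple bond is 9 carbons long (nonane).
The chain contains a C=C double bond, so the unsaturation ending is -ene.
The numbering direction is chosen so that numbering from this end puts the double bond at C-2 rather than C-7.
That gives the double bond between C-2 and C-3; a chloro group at C-9; an ethyl group at C-6; a methyl group at C-6.
The substituents are ordered alphabetically, ignoring any di-/tri- multipliers.
Putting it together: 9-chloro-6-ethyl-6-methylnon-2-ene.

9-chloro-6-ethyl-6-methylnon-2-ene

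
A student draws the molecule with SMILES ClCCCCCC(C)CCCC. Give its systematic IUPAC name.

The parent chain contains 10 carbons (decane).
Number the chain so that the substituent locant set {1,6} is lower than {5,10} at the first point of difference.
That gives a chloro group at C-1; a methyl group at C-6.
The substituents are ordered alphabetically, ignoring any di-/tri- multipliers.
Assembling the pieces gives 1-chloro-6-methyldecane.

1-chloro-6-methyldecane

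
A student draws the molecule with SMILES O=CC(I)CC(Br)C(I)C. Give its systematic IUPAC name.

4-bromo-2,5-diiodohexanal

Counting along the main chain through the –CHO group gives 6 carbons: the parent is hexane.
The principal characteristic group is an aldehyde (terminal –CHO), named with the suffix -al.
The numbering direction is chosen so that the aldehyde carbon is C-1 by definition.
That gives a bromo group at C-4; iodo groups at C-2 and C-5.
The substituents are ordered alphabetically, ignoring any di-/tri- multipliers.
Assembling the pieces gives 4-bromo-2,5-diiodohexanal.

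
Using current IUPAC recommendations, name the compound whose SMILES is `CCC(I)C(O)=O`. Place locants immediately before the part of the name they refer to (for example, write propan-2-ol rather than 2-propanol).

The longest chain bearing the –COOH group is 4 carbons long (butane).
A carboxylic acid (terminal –COOH) is the principal characteristic group, giving the suffix -oic acid.
The numbering direction is chosen so that the carboxylic acid carbon is C-1 by definition.
This places an iodo group at C-2.
Assembling the pieces gives 2-iodobutanoic acid.

2-iodobutanoic acid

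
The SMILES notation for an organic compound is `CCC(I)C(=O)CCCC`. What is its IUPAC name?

3-iodooctan-4-one

Counting along the main chain through the carbonyl gives 8 carbons: the parent is octane.
The principal characteristic group is a ketone (C=O on an internal carbon), named with the suffix -one.
The numbering direction is chosen so that numbering from this end puts the carbonyl group at C-4 rather than C-5.
This places the carbonyl at C-4; an iodo group at C-3.
Putting it together: 3-iodooctan-4-one.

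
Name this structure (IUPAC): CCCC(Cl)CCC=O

4-chloroheptanal

Counting along the main chain through the –CHO group gives 7 carbons: the parent is heptane.
The principal characteristic group is an aldehyde (terminal –CHO), named with the suffix -al.
Number the chain so that the aldehyde carbon is C-1 by definition.
That gives a chloro group at C-4.
Putting it together: 4-chloroheptanal.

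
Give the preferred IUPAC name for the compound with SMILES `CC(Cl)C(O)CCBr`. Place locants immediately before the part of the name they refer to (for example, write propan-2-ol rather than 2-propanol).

1-bromo-4-chloropentan-3-ol

The longest chain bearing the –OH group is 5 carbons long (pentane).
An alcohol (–OH) is the principal characteristic group, giving the suffix -ol.
The numbering direction is chosen so that the substituent locant set {1,4} is lower than {2,5} at the first point of difference.
With this numbering: the hydroxyl at C-3; a bromo group at C-1; a chloro group at C-4.
Prefixes are listed alphabetically: bromo, chloro.
Assembling the pieces gives 1-bromo-4-chloropentan-3-ol.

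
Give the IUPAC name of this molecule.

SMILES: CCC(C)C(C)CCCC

3,4-dimethyloctane

The longest carbon chain is 8 atoms: the parent is octane.
Choose the numbering such that the substituent locant set {3,4} is lower than {5,6} at the first point of difference.
This places methyl groups at C-3 and C-4.
The name is 3,4-dimethyloctane.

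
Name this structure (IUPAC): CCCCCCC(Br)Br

1,1-dibromoheptane

The parent chain contains 7 carbons (heptane).
Number the chain so that the substituent locant set {1,1} is lower than {7,7} at the first point of difference.
That gives two bromo groups at C-1.
Assembling the pieces gives 1,1-dibromoheptane.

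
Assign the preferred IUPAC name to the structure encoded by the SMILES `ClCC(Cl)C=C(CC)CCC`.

The longest chain bearing the multiple bond is 7 carbons long (heptane).
A C=C double bond in the chain gives the infix -ene-.
Number the chain so that numbering from this end puts the double bond at C-3 rather than C-4.
With this numbering: the double bond between C-3 and C-4; chloro groups at C-1 and C-2; an ethyl group at C-4.
Prefixes are listed alphabetically: chloro, ethyl.
Putting it together: 1,2-dichloro-4-ethylhept-3-ene.

1,2-dichloro-4-ethylhept-3-ene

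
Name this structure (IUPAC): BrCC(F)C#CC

5-bromo-4-fluoropent-2-yne

The longest carbon chain that includes the multiple bond has 5 carbons, so the parent hydride is pentane.
The chain contains a C≡C triple bond, so the unsaturation ending is -yne.
Number the chain so that numbering from this end puts the triple bond at C-2 rather than C-3.
That gives the triple bond between C-2 and C-3; a bromo group at C-5; a fluoro group at C-4.
The substituents are ordered alphabetically, ignoring any di-/tri- multipliers.
The name is 5-bromo-4-fluoropent-2-yne.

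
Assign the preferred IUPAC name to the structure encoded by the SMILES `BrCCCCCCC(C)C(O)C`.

9-bromo-3-methylnonan-2-ol

The longest chain bearing the –OH group is 9 carbons long (nonane).
The principal characteristic group is an alcohol (–OH), named with the suffix -ol.
The numbering direction is chosen so that numbering from this end puts the hydroxyl group at C-2 rather than C-8.
This places the hydroxyl at C-2; a bromo group at C-9; a methyl group at C-3.
The substituents are ordered alphabetically, ignoring any di-/tri- multipliers.
The name is 9-bromo-3-methylnonan-2-ol.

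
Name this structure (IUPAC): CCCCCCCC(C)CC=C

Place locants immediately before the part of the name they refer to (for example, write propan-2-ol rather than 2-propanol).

4-methylundec-1-ene

Counting along the main chain through the multiple bond gives 11 carbons: the parent is undecane.
The chain contains a C=C double bond, so the unsaturation ending is -ene.
The numbering direction is chosen so that numbering from this end puts the double bond at C-1 rather than C-10.
That gives the double bond between C-1 and C-2; a methyl group at C-4.
The name is 4-methylundec-1-ene.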